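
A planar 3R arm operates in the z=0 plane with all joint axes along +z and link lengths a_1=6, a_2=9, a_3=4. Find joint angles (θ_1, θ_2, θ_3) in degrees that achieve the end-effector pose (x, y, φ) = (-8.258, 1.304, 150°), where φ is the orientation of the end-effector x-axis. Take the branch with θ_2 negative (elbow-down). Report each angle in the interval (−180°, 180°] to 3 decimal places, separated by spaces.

wrist centre = target − a_3·(cos φ, sin φ) = (-4.7939, -0.6960)
cos θ_2 = (23.4659−6²−9²)/(2·6·9) = -0.8661; θ_2 = -150.0036° (elbow-down)
β = atan2(-0.6960,-4.7939) = -171.7393°; ψ = atan2(-4.4995,-1.7945) = -111.7433°
θ_1 = β − ψ = -59.9960°
θ_3 = φ − θ_1 − θ_2 = -0.0004° (wrapped to (-180°,180°])

-59.996 -150.004 -0.000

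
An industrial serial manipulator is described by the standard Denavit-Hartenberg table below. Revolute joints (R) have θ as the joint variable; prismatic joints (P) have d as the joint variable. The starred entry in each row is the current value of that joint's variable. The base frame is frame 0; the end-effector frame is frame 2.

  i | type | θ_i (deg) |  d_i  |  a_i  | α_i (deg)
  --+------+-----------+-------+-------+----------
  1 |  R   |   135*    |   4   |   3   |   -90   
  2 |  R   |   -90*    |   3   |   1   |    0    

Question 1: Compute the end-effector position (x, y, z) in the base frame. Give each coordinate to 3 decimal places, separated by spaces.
-4.243 0.000 5.000

after link 1: o_1 = (-2.1213, 2.1213, 4.0000)
after link 2: o_2 = (-4.2426, 0.0000, 5.0000)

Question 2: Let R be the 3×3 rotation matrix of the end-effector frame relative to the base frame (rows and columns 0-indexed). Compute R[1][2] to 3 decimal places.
-0.707

End-effector z-axis (col 2 of R) = (-0.7071,-0.7071,0.0000)
R[1][2] = -0.7071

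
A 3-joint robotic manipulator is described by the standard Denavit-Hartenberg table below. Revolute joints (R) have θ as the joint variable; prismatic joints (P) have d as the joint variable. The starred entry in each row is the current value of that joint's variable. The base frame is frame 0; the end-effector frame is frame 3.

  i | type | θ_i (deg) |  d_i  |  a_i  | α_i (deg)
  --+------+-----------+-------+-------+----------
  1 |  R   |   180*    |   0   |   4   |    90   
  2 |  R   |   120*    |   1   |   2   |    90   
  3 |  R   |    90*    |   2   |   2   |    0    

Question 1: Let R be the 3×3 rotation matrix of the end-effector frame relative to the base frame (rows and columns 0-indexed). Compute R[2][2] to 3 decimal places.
End-effector z-axis (col 2 of R) = (-0.8660,0.0000,0.5000)
R[2][2] = 0.5000

0.500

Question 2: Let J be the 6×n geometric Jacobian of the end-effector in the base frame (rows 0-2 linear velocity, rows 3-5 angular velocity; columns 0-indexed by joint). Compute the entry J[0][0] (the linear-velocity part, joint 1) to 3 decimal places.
-3.000

axis z_0 = ẑ; lever o_n−o_0 = (-4.7321,3.0000,2.7321)
cross product → J_v[:, 0] = (-3.0000,-4.7321,0.0000)
J_ω[:, 0] = z_0
entry J[0][0] = -3.0000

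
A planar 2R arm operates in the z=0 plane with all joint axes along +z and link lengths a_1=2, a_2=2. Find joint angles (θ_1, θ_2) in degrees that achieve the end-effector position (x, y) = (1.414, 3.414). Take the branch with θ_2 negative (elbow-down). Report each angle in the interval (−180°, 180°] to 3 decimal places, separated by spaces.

90.012 -45.021

cos θ_2 = (13.6548−2²−2²)/(2·2·2) = 0.7068; θ_2 = -45.0209° (elbow-down)
β = atan2(3.4140,1.4140) = 67.5018°; ψ = atan2(-1.4147,3.4137) = -22.5104°
θ_1 = β − ψ = 90.0122°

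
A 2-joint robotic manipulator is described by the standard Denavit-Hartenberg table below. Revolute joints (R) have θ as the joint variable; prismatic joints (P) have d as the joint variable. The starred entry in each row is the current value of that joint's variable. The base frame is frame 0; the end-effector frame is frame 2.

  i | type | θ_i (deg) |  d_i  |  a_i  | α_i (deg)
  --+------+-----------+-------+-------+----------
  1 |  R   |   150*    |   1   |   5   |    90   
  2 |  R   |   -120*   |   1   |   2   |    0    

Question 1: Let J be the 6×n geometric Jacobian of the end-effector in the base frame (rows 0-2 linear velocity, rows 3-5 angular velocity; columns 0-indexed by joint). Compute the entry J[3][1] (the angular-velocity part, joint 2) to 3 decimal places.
axis z_1 = (0.5000,0.8660,0.0000); lever o_n−o_1 = (1.3660,0.3660,-1.7321)
cross product → J_v[:, 1] = (-1.5000,0.8660,-1.0000)
J_ω[:, 1] = z_1
entry J[3][1] = 0.5000

0.500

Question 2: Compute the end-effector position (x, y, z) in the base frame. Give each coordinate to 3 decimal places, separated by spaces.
after link 1: o_1 = (-4.3301, 2.5000, 1.0000)
after link 2: o_2 = (-2.9641, 2.8660, -0.7321)

-2.964 2.866 -0.732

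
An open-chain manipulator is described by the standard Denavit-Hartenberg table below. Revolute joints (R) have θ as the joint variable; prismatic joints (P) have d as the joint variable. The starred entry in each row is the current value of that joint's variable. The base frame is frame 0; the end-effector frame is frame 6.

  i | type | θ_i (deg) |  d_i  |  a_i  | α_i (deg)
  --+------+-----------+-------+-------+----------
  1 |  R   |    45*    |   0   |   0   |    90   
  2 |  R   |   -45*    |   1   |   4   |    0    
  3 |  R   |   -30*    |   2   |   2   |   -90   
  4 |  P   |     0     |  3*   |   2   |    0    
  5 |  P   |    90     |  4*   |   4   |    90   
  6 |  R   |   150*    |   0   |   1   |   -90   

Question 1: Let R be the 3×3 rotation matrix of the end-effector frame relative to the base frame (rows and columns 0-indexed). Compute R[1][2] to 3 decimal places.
-0.945

End-effector z-axis (col 2 of R) = (-0.2380,-0.9451,-0.2241)
R[1][2] = -0.9451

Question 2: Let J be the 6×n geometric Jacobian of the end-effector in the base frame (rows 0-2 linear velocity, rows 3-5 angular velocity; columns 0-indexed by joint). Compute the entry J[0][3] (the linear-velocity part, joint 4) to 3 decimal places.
prismatic axis z_3 = (0.6830,0.6830,0.2588)
J_v[:, 3] = z_3; J_ω[:, 3] = (0,0,0)
entry J[0][3] = 0.6830

0.683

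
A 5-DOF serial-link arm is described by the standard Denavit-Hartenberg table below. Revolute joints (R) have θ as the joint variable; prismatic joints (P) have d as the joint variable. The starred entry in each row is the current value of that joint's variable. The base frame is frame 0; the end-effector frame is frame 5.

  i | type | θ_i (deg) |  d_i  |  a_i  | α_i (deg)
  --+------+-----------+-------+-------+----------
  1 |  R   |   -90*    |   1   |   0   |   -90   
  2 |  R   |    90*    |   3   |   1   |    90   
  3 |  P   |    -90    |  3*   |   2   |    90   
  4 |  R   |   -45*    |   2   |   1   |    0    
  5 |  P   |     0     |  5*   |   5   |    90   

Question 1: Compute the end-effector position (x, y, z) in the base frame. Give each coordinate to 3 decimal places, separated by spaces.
after link 1: o_1 = (0.0000, 0.0000, 1.0000)
after link 2: o_2 = (3.0000, 0.0000, 0.0000)
after link 3: o_3 = (1.0000, -3.0000, 0.0000)
after link 4: o_4 = (0.2929, -2.2929, 2.0000)
after link 5: o_5 = (-3.2426, 1.2426, 7.0000)

-3.243 1.243 7.000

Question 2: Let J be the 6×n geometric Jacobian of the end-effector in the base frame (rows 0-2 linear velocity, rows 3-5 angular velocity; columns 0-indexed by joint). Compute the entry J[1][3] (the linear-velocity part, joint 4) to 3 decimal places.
axis z_3 = (-0.0000,-0.0000,1.0000); lever o_n−o_3 = (-4.2426,4.2426,7.0000)
cross product → J_v[:, 3] = (-4.2426,-4.2426,-0.0000)
J_ω[:, 3] = z_3
entry J[1][3] = -4.2426

-4.243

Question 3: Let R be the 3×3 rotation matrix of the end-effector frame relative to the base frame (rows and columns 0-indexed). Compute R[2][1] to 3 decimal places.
1.000

End-effector y-axis (col 1 of R) = (-0.0000,-0.0000,1.0000)
R[2][1] = 1.0000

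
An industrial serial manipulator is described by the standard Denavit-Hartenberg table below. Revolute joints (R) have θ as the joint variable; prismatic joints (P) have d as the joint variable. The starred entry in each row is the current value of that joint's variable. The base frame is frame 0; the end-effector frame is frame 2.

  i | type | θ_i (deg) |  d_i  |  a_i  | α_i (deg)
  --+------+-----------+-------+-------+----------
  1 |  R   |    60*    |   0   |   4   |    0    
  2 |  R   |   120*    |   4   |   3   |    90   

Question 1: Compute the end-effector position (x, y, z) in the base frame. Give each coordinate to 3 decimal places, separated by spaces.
after link 1: o_1 = (2.0000, 3.4641, 0.0000)
after link 2: o_2 = (-1.0000, 3.4641, 4.0000)

-1.000 3.464 4.000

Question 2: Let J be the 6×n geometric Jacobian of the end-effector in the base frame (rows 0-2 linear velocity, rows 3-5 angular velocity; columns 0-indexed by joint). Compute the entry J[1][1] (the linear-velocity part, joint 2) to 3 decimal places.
axis z_1 = (0.0000,0.0000,1.0000); lever o_n−o_1 = (-3.0000,0.0000,4.0000)
cross product → J_v[:, 1] = (-0.0000,-3.0000,0.0000)
J_ω[:, 1] = z_1
entry J[1][1] = -3.0000

-3.000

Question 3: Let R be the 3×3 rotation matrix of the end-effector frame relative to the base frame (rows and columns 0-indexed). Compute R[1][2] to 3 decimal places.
1.000

End-effector z-axis (col 2 of R) = (0.0000,1.0000,0.0000)
R[1][2] = 1.0000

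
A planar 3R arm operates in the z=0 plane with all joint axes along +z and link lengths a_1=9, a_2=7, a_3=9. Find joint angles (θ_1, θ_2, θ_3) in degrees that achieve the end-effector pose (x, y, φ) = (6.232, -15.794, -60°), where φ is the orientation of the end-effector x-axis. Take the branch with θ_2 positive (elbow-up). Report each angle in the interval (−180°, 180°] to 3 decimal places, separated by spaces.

-125.568 120.002 -54.434

wrist centre = target − a_3·(cos φ, sin φ) = (1.7320, -7.9998)
cos θ_2 = (66.9962−9²−7²)/(2·9·7) = -0.5000; θ_2 = 120.0020° (elbow-up)
β = atan2(-7.9998,1.7320) = -77.7837°; ψ = atan2(6.0621,5.4998) = 47.7842°
θ_1 = β − ψ = -125.5678°
θ_3 = φ − θ_1 − θ_2 = -54.4342° (wrapped to (-180°,180°])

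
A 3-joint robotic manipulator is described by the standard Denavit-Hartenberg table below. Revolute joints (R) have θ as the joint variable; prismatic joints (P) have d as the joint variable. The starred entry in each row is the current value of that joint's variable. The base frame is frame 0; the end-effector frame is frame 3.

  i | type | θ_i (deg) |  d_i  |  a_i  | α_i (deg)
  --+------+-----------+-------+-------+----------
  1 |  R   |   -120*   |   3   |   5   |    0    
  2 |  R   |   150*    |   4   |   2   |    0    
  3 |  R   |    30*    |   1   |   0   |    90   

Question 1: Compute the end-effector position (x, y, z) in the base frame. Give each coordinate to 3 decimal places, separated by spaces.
-0.768 -3.330 8.000

after link 1: o_1 = (-2.5000, -4.3301, 3.0000)
after link 2: o_2 = (-0.7679, -3.3301, 7.0000)
after link 3: o_3 = (-0.7679, -3.3301, 8.0000)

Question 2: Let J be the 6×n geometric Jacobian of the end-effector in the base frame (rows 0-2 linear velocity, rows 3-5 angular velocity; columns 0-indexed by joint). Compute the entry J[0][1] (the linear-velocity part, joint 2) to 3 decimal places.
axis z_1 = (0.0000,0.0000,1.0000); lever o_n−o_1 = (1.7321,1.0000,5.0000)
cross product → J_v[:, 1] = (-1.0000,1.7321,0.0000)
J_ω[:, 1] = z_1
entry J[0][1] = -1.0000

-1.000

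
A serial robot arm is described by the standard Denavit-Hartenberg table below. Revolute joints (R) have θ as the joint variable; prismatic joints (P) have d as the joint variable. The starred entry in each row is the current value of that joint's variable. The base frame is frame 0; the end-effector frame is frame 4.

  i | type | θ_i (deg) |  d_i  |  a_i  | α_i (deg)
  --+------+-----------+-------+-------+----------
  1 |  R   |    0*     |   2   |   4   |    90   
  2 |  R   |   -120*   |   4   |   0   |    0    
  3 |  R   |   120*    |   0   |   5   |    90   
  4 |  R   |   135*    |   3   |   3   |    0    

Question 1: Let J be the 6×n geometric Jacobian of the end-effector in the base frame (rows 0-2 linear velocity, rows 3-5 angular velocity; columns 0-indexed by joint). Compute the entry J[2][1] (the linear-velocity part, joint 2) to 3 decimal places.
2.879

axis z_1 = (0.0000,-1.0000,0.0000); lever o_n−o_1 = (2.8787,-6.1213,-3.0000)
cross product → J_v[:, 1] = (3.0000,0.0000,2.8787)
J_ω[:, 1] = z_1
entry J[2][1] = 2.8787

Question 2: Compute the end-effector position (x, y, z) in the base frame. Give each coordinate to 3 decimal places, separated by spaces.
6.879 -6.121 -1.000

after link 1: o_1 = (4.0000, 0.0000, 2.0000)
after link 2: o_2 = (4.0000, -4.0000, 2.0000)
after link 3: o_3 = (9.0000, -4.0000, 2.0000)
after link 4: o_4 = (6.8787, -6.1213, -1.0000)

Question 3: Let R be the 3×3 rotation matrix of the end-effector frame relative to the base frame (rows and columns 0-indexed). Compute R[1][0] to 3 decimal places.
-0.707

End-effector x-axis (col 0 of R) = (-0.7071,-0.7071,0.0000)
R[1][0] = -0.7071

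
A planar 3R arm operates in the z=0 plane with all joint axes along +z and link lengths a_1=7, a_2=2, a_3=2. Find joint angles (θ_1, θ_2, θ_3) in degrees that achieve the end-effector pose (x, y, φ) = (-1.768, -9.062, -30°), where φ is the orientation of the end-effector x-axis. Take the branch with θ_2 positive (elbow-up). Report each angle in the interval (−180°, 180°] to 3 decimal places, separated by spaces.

wrist centre = target − a_3·(cos φ, sin φ) = (-3.5001, -8.0620)
cos θ_2 = (77.2462−7²−2²)/(2·7·2) = 0.8659; θ_2 = 30.0103° (elbow-up)
β = atan2(-8.0620,-3.5001) = -113.4677°; ψ = atan2(1.0003,8.7319) = 6.5352°
θ_1 = β − ψ = -120.0029°
θ_3 = φ − θ_1 − θ_2 = 59.9926° (wrapped to (-180°,180°])

-120.003 30.010 59.993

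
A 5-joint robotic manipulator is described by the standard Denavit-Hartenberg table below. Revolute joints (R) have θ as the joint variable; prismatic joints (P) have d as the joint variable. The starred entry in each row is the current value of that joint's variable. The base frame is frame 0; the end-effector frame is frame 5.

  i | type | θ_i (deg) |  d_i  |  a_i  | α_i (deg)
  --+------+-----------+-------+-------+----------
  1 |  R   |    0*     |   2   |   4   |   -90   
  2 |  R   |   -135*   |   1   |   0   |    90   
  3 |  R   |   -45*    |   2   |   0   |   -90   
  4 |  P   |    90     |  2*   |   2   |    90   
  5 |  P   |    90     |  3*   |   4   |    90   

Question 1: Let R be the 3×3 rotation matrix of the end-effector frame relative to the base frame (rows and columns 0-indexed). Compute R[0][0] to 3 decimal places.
End-effector x-axis (col 0 of R) = (-0.5000,0.7071,0.5000)
R[0][0] = -0.5000

-0.500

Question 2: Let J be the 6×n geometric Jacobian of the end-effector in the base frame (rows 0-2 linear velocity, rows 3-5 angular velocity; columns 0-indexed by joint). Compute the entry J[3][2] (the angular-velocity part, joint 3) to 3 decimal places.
axis z_2 = (-0.7071,0.0000,-0.7071); lever o_n−o_2 = (-4.5000,2.1213,4.5000)
cross product → J_v[:, 2] = (1.5000,6.3640,-1.5000)
J_ω[:, 2] = z_2
entry J[3][2] = -0.7071

-0.707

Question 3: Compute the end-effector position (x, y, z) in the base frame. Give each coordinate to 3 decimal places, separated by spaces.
-0.500 3.121 6.500

after link 1: o_1 = (4.0000, 0.0000, 2.0000)
after link 2: o_2 = (4.0000, 1.0000, 2.0000)
after link 3: o_3 = (2.5858, 1.0000, 0.5858)
after link 4: o_4 = (3.0000, 2.4142, 3.0000)
after link 5: o_5 = (-0.5000, 3.1213, 6.5000)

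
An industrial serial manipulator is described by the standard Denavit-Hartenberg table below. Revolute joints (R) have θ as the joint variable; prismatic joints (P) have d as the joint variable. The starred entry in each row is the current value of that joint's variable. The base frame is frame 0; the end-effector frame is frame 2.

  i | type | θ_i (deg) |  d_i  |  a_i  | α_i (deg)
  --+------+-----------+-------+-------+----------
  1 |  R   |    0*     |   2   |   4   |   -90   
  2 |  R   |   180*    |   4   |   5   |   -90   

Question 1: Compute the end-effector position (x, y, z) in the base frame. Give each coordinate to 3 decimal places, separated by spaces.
after link 1: o_1 = (4.0000, 0.0000, 2.0000)
after link 2: o_2 = (-1.0000, 4.0000, 2.0000)

-1.000 4.000 2.000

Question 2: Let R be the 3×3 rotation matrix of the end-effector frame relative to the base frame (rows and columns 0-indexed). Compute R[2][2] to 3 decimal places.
1.000

End-effector z-axis (col 2 of R) = (-0.0000,0.0000,1.0000)
R[2][2] = 1.0000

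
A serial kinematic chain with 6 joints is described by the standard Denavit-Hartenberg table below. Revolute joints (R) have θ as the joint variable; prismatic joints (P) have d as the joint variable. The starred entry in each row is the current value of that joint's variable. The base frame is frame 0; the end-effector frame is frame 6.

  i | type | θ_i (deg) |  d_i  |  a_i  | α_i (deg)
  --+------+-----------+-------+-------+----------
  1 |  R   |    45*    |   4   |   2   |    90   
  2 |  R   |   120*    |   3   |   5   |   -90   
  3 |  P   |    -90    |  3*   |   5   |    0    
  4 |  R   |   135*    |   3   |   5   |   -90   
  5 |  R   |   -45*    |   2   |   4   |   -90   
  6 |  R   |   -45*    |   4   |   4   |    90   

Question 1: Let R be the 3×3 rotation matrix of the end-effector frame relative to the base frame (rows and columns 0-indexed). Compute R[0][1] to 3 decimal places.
End-effector y-axis (col 1 of R) = (-0.0973,0.6098,0.7866)
R[0][1] = -0.0973

-0.097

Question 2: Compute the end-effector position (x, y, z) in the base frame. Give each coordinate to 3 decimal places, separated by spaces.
after link 1: o_1 = (1.4142, 1.4142, 4.0000)
after link 2: o_2 = (1.7678, -2.4749, 8.3301)
after link 3: o_3 = (3.4662, -7.8475, 6.8301)
after link 4: o_4 = (-2.1209, -8.4346, 8.3920)
after link 5: o_5 = (-6.4743, -7.9596, 7.4851)
after link 6: o_6 = (-10.2954, -4.1239, 9.1240)

-10.295 -4.124 9.124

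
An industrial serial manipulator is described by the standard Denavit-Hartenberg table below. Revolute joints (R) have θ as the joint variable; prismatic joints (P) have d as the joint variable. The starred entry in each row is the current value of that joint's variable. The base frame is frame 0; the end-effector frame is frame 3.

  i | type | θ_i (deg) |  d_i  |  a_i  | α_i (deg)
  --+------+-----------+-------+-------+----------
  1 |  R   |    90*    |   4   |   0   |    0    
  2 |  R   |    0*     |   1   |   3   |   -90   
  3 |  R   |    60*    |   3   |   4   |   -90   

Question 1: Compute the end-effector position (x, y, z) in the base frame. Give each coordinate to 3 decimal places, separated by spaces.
after link 1: o_1 = (0.0000, 0.0000, 4.0000)
after link 2: o_2 = (0.0000, 3.0000, 5.0000)
after link 3: o_3 = (-3.0000, 5.0000, 1.5359)

-3.000 5.000 1.536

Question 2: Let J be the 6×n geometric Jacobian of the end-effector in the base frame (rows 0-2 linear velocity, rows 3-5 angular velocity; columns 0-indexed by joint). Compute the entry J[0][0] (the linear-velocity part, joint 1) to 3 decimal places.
axis z_0 = ẑ; lever o_n−o_0 = (-3.0000,5.0000,1.5359)
cross product → J_v[:, 0] = (-5.0000,-3.0000,0.0000)
J_ω[:, 0] = z_0
entry J[0][0] = -5.0000

-5.000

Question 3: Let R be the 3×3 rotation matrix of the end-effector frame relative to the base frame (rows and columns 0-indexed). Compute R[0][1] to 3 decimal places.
1.000

End-effector y-axis (col 1 of R) = (1.0000,-0.0000,-0.0000)
R[0][1] = 1.0000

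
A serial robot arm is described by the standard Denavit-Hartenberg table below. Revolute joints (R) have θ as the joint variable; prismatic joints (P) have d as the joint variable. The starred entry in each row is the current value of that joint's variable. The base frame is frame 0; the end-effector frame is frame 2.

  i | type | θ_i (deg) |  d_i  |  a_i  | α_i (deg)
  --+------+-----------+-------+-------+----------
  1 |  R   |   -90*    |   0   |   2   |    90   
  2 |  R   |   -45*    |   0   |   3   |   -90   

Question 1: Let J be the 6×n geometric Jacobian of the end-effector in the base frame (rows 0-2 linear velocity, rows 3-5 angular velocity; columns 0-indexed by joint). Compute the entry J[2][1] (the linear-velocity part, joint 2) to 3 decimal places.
axis z_1 = (-1.0000,-0.0000,0.0000); lever o_n−o_1 = (0.0000,-2.1213,-2.1213)
cross product → J_v[:, 1] = (0.0000,-2.1213,2.1213)
J_ω[:, 1] = z_1
entry J[2][1] = 2.1213

2.121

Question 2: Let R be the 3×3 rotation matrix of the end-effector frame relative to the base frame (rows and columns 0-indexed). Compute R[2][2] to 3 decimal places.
End-effector z-axis (col 2 of R) = (0.0000,-0.7071,0.7071)
R[2][2] = 0.7071

0.707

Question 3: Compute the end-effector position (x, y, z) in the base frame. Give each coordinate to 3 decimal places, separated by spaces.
0.000 -4.121 -2.121

after link 1: o_1 = (0.0000, -2.0000, 0.0000)
after link 2: o_2 = (0.0000, -4.1213, -2.1213)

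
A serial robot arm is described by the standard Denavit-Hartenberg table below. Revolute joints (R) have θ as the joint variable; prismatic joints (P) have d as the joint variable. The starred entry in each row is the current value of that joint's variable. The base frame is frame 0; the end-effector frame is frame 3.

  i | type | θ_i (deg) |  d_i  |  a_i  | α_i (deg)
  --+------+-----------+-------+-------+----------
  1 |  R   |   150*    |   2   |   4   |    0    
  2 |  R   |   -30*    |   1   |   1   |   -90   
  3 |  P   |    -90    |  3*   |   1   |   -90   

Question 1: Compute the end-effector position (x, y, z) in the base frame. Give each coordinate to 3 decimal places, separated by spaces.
-6.562 1.366 4.000

after link 1: o_1 = (-3.4641, 2.0000, 2.0000)
after link 2: o_2 = (-3.9641, 2.8660, 3.0000)
after link 3: o_3 = (-6.5622, 1.3660, 4.0000)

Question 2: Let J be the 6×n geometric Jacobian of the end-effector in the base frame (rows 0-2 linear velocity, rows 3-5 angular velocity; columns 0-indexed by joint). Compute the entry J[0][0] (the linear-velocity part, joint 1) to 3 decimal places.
axis z_0 = ẑ; lever o_n−o_0 = (-6.5622,1.3660,4.0000)
cross product → J_v[:, 0] = (-1.3660,-6.5622,0.0000)
J_ω[:, 0] = z_0
entry J[0][0] = -1.3660

-1.366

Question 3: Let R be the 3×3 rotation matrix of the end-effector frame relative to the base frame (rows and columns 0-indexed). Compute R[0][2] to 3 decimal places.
-0.500

End-effector z-axis (col 2 of R) = (-0.5000,0.8660,-0.0000)
R[0][2] = -0.5000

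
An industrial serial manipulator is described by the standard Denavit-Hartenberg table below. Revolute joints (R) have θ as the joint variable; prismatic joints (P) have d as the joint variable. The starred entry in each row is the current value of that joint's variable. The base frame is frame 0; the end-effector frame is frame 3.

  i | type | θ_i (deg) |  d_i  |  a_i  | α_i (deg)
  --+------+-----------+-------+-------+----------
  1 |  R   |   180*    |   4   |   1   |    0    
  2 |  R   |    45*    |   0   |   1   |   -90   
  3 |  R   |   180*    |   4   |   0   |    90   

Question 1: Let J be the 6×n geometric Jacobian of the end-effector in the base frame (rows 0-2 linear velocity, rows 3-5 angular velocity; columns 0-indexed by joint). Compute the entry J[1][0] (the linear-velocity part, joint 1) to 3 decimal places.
1.121

axis z_0 = ẑ; lever o_n−o_0 = (1.1213,-3.5355,4.0000)
cross product → J_v[:, 0] = (3.5355,1.1213,-0.0000)
J_ω[:, 0] = z_0
entry J[1][0] = 1.1213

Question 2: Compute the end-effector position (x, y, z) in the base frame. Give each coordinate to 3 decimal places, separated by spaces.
after link 1: o_1 = (-1.0000, 0.0000, 4.0000)
after link 2: o_2 = (-1.7071, -0.7071, 4.0000)
after link 3: o_3 = (1.1213, -3.5355, 4.0000)

1.121 -3.536 4.000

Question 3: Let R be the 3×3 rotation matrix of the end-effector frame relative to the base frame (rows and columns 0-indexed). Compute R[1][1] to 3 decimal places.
-0.707

End-effector y-axis (col 1 of R) = (0.7071,-0.7071,0.0000)
R[1][1] = -0.7071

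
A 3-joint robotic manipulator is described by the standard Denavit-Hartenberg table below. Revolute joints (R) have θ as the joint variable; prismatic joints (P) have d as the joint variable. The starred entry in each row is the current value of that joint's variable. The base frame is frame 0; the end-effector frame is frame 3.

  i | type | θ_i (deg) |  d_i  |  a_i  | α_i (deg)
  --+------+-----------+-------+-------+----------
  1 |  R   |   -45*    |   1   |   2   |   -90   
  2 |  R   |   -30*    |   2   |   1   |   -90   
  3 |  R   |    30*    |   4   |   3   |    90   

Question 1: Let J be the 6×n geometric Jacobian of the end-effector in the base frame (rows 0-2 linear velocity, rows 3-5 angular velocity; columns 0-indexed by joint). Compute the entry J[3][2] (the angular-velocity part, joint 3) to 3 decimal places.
0.354

axis z_2 = (0.3536,-0.3536,-0.8660); lever o_n−o_2 = (1.9445,-4.0659,-2.1651)
cross product → J_v[:, 2] = (-2.7557,-0.9186,-0.7500)
J_ω[:, 2] = z_2
entry J[3][2] = 0.3536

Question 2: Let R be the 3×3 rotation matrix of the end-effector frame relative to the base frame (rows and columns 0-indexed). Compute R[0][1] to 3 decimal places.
End-effector y-axis (col 1 of R) = (0.3536,-0.3536,-0.8660)
R[0][1] = 0.3536

0.354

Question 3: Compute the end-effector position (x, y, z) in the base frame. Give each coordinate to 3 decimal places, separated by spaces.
5.385 -4.678 -0.665

after link 1: o_1 = (1.4142, -1.4142, 1.0000)
after link 2: o_2 = (3.4408, -0.6124, 1.5000)
after link 3: o_3 = (5.3853, -4.6782, -0.6651)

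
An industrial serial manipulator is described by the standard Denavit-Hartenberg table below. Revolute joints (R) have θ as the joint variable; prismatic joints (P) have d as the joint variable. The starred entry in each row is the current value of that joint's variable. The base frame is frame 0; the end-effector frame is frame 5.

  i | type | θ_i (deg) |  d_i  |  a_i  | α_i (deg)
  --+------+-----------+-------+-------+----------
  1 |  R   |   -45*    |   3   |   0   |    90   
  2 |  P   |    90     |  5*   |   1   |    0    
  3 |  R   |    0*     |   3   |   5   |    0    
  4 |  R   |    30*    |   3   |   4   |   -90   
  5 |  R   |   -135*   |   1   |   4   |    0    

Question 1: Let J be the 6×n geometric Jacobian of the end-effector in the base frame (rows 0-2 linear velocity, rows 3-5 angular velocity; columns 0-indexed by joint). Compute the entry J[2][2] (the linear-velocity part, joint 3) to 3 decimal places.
axis z_2 = (-0.7071,-0.7071,0.0000); lever o_n−o_2 = (-7.2692,-5.2161,5.5146)
cross product → J_v[:, 2] = (-3.8994,3.8994,-1.4518)
J_ω[:, 2] = z_2
entry J[2][2] = -1.4518

-1.452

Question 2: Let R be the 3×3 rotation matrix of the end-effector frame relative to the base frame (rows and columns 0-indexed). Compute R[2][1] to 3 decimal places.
0.612

End-effector y-axis (col 1 of R) = (-0.7500,-0.2500,0.6124)
R[2][1] = 0.6124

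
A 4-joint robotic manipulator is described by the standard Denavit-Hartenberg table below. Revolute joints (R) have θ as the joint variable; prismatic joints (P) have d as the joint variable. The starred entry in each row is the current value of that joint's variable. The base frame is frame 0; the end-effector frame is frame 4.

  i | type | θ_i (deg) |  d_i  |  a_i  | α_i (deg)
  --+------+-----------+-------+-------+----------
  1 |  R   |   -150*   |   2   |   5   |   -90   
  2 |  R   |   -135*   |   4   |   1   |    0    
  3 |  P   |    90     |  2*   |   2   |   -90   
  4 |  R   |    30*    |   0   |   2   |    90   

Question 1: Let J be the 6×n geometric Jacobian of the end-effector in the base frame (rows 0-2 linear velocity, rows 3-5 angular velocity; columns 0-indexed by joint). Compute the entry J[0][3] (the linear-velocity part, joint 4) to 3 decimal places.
axis z_3 = (-0.6124,-0.3536,-0.7071); lever o_n−o_3 = (-1.5607,0.2537,1.2247)
cross product → J_v[:, 3] = (-0.2537,1.8536,-0.7071)
J_ω[:, 3] = z_3
entry J[0][3] = -0.2537

-0.254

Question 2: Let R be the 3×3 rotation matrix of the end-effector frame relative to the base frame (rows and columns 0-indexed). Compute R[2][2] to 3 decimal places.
0.354

End-effector z-axis (col 2 of R) = (0.1268,-0.9268,0.3536)
R[2][2] = 0.3536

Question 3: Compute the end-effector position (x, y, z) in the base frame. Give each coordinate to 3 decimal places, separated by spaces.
-3.503 -7.796 5.346

after link 1: o_1 = (-4.3301, -2.5000, 2.0000)
after link 2: o_2 = (-1.7178, -5.6105, 2.7071)
after link 3: o_3 = (-1.9425, -8.0497, 4.1213)
after link 4: o_4 = (-3.5032, -7.7961, 5.3461)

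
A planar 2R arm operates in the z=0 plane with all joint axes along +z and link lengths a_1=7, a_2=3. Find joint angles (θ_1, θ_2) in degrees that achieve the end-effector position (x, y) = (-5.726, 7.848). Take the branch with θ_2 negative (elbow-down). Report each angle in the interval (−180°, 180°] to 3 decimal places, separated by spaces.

134.993 -29.986

cos θ_2 = (94.3782−7²−3²)/(2·7·3) = 0.8661; θ_2 = -29.9860° (elbow-down)
β = atan2(7.8480,-5.7260) = 126.1150°; ψ = atan2(-1.4994,9.5984) = -8.8784°
θ_1 = β − ψ = 134.9934°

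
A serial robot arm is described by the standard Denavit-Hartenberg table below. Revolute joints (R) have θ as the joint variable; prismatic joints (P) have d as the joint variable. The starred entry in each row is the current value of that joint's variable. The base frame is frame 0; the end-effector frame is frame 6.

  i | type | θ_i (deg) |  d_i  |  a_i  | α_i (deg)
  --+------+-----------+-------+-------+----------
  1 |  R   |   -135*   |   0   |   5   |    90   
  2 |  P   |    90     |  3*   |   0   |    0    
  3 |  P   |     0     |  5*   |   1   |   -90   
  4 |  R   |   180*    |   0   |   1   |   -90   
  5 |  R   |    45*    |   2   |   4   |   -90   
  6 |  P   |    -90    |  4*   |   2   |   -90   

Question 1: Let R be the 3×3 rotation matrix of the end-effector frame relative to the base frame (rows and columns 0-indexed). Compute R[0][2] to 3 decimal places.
-0.500

End-effector z-axis (col 2 of R) = (-0.5000,-0.5000,-0.7071)
R[0][2] = -0.5000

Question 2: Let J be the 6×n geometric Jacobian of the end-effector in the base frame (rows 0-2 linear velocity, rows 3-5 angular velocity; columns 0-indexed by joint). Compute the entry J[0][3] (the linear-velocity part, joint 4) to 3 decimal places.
-0.707

axis z_3 = (0.7071,0.7071,0.0000); lever o_n−o_3 = (-6.8284,-1.1716,-1.0000)
cross product → J_v[:, 3] = (-0.7071,0.7071,4.0000)
J_ω[:, 3] = z_3
entry J[0][3] = -0.7071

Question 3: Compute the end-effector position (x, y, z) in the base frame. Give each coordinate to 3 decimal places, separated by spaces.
-16.021 0.950 -0.000

after link 1: o_1 = (-3.5355, -3.5355, 0.0000)
after link 2: o_2 = (-5.6569, -1.4142, 0.0000)
after link 3: o_3 = (-9.1924, 2.1213, 1.0000)
after link 4: o_4 = (-9.1924, 2.1213, 0.0000)
after link 5: o_5 = (-12.6066, 1.5355, -2.8284)
after link 6: o_6 = (-16.0208, 0.9497, -0.0000)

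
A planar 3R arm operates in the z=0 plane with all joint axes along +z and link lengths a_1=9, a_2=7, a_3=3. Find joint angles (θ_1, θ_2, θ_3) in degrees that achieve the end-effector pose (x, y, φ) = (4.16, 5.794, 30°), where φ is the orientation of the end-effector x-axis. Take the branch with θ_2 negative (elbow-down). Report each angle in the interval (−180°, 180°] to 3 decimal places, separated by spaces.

120.001 -150.003 60.001

wrist centre = target − a_3·(cos φ, sin φ) = (1.5619, 4.2940)
cos θ_2 = (20.8780−9²−7²)/(2·9·7) = -0.8660; θ_2 = -150.0025° (elbow-down)
β = atan2(4.2940,1.5619) = 70.0114°; ψ = atan2(-3.4997,2.9377) = -49.9900°
θ_1 = β − ψ = 120.0013°
θ_3 = φ − θ_1 − θ_2 = 60.0012° (wrapped to (-180°,180°])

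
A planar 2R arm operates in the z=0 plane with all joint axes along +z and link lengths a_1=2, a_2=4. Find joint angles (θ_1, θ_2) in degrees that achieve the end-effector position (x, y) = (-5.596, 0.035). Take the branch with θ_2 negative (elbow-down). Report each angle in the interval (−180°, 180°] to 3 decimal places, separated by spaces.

-150.007 -44.986

cos θ_2 = (31.3164−2²−4²)/(2·2·4) = 0.7073; θ_2 = -44.9862° (elbow-down)
β = atan2(0.0350,-5.5960) = 179.6417°; ψ = atan2(-2.8277,4.8291) = -30.3516°
θ_1 = β − ψ = 209.9933°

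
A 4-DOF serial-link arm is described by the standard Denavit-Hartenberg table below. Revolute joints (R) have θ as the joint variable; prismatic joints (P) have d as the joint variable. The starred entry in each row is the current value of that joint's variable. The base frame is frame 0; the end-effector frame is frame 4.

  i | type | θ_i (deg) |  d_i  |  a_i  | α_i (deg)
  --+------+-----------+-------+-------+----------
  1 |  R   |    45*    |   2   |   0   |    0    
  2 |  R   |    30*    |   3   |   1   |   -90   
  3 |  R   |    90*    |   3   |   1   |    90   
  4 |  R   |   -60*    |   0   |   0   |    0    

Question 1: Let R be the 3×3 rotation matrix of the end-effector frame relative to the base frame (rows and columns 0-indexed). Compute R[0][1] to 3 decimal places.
End-effector y-axis (col 1 of R) = (-0.4830,0.1294,-0.8660)
R[0][1] = -0.4830

-0.483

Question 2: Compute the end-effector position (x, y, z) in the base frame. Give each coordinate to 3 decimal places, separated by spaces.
after link 1: o_1 = (0.0000, 0.0000, 2.0000)
after link 2: o_2 = (0.2588, 0.9659, 5.0000)
after link 3: o_3 = (-2.6390, 1.7424, 4.0000)
after link 4: o_4 = (-2.6390, 1.7424, 4.0000)

-2.639 1.742 4.000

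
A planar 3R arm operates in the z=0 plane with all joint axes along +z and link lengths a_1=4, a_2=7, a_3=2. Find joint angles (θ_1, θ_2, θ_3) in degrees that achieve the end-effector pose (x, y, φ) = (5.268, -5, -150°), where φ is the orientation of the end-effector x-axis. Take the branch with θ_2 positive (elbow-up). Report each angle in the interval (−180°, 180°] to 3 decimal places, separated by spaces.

-89.999 89.999 -150.000

wrist centre = target − a_3·(cos φ, sin φ) = (7.0001, -4.0000)
cos θ_2 = (65.0007−4²−7²)/(2·4·7) = 0.0000; θ_2 = 89.9993° (elbow-up)
β = atan2(-4.0000,7.0001) = -29.7447°; ψ = atan2(7.0000,4.0001) = 60.2546°
θ_1 = β − ψ = -89.9993°
θ_3 = φ − θ_1 − θ_2 = -150.0000° (wrapped to (-180°,180°])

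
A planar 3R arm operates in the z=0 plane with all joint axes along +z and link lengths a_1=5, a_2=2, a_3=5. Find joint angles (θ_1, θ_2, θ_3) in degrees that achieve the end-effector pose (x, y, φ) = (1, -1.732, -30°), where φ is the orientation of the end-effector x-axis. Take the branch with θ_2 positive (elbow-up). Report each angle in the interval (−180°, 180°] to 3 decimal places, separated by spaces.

wrist centre = target − a_3·(cos φ, sin φ) = (-3.3301, 0.7680)
cos θ_2 = (11.6796−5²−2²)/(2·5·2) = -0.8660; θ_2 = 149.9996° (elbow-up)
β = atan2(0.7680,-3.3301) = 167.0134°; ψ = atan2(1.0000,3.2680) = 17.0144°
θ_1 = β − ψ = 149.9990°
θ_3 = φ − θ_1 − θ_2 = 30.0015° (wrapped to (-180°,180°])

149.999 150.000 30.001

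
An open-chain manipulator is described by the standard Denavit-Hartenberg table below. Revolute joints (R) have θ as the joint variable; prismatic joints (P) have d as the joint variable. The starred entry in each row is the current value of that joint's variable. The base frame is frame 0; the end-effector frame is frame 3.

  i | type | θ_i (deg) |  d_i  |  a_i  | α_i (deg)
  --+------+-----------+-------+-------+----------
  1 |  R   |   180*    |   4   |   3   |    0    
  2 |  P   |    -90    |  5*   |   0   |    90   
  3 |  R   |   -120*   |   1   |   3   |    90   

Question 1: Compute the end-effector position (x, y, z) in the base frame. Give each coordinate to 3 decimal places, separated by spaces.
after link 1: o_1 = (-3.0000, 0.0000, 4.0000)
after link 2: o_2 = (-3.0000, 0.0000, 9.0000)
after link 3: o_3 = (-2.0000, -1.5000, 6.4019)

-2.000 -1.500 6.402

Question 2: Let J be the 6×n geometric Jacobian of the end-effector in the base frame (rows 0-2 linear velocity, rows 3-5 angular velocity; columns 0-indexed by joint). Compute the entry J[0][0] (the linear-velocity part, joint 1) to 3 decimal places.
axis z_0 = ẑ; lever o_n−o_0 = (-2.0000,-1.5000,6.4019)
cross product → J_v[:, 0] = (1.5000,-2.0000,0.0000)
J_ω[:, 0] = z_0
entry J[0][0] = 1.5000

1.500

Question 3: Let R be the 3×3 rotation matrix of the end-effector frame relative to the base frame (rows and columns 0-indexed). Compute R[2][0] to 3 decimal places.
End-effector x-axis (col 0 of R) = (0.0000,-0.5000,-0.8660)
R[2][0] = -0.8660

-0.866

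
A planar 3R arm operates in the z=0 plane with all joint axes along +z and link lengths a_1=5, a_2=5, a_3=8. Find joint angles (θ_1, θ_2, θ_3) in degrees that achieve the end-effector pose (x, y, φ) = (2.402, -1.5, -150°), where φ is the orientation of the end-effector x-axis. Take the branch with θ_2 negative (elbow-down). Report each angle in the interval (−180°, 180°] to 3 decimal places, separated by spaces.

wrist centre = target − a_3·(cos φ, sin φ) = (9.3302, 2.5000)
cos θ_2 = (93.3027−5²−5²)/(2·5·5) = 0.8661; θ_2 = -29.9967° (elbow-down)
β = atan2(2.5000,9.3302) = 14.9999°; ψ = atan2(-2.4998,9.3303) = -14.9984°
θ_1 = β − ψ = 29.9983°
θ_3 = φ − θ_1 − θ_2 = -150.0015° (wrapped to (-180°,180°])

29.998 -29.997 -150.002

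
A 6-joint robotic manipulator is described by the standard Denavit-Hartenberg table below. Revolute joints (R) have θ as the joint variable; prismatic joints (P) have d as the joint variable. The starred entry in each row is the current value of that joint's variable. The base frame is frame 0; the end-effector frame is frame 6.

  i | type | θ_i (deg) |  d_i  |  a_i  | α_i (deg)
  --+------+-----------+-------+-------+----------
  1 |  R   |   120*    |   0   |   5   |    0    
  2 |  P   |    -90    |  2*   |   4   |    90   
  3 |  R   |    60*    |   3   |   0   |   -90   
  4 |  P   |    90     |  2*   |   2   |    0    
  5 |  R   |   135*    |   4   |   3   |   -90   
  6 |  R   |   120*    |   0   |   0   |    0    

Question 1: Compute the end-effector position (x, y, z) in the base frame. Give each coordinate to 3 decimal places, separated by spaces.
after link 1: o_1 = (-2.5000, 4.3301, 0.0000)
after link 2: o_2 = (0.9641, 6.3301, 2.0000)
after link 3: o_3 = (2.4641, 3.7321, 2.0000)
after link 4: o_4 = (-0.0359, 4.5981, 3.0000)
after link 5: o_5 = (-2.8938, 0.4986, 3.1629)
after link 6: o_6 = (-2.8938, 0.4986, 3.1629)

-2.894 0.499 3.163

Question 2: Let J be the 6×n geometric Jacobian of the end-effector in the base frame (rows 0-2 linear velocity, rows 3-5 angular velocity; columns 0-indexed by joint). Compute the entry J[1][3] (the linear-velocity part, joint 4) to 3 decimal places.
prismatic axis z_3 = (-0.7500,-0.4330,0.5000)
J_v[:, 3] = z_3; J_ω[:, 3] = (0,0,0)
entry J[1][3] = -0.4330

-0.433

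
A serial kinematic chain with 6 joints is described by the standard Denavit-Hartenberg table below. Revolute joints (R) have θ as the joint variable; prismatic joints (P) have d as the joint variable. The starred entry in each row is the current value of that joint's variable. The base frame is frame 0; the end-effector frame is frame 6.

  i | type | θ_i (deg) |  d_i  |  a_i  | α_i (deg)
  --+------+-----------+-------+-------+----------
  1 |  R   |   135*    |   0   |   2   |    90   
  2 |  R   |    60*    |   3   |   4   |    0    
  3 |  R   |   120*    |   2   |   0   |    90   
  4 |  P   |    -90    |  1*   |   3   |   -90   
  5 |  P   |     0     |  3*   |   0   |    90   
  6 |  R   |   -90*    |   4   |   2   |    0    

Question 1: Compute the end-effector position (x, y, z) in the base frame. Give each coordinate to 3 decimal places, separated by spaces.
after link 1: o_1 = (-1.4142, 1.4142, 0.0000)
after link 2: o_2 = (-0.7071, 4.9497, 3.4641)
after link 3: o_3 = (0.7071, 6.3640, 3.4641)
after link 4: o_4 = (-1.4142, 4.2426, 4.4641)
after link 5: o_5 = (0.7071, 2.1213, 4.4641)
after link 6: o_6 = (-0.7071, 3.5355, 8.4641)

-0.707 3.536 8.464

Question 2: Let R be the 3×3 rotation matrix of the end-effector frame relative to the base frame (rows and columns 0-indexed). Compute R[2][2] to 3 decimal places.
1.000

End-effector z-axis (col 2 of R) = (-0.0000,0.0000,1.0000)
R[2][2] = 1.0000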